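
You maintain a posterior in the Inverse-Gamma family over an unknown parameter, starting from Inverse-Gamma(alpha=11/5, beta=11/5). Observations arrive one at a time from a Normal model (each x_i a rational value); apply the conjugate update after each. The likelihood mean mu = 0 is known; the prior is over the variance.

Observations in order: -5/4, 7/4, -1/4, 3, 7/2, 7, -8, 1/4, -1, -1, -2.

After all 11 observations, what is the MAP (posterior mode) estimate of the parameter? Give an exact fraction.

obs 1: x=-5/4 → posterior Inverse-Gamma(27/10, 477/160)
obs 2: x=7/4 → posterior Inverse-Gamma(16/5, 361/80)
obs 3: x=-1/4 → posterior Inverse-Gamma(37/10, 727/160)
obs 4: x=3 → posterior Inverse-Gamma(21/5, 1447/160)
obs 5: x=7/2 → posterior Inverse-Gamma(47/10, 2427/160)
obs 6: x=7 → posterior Inverse-Gamma(26/5, 6347/160)
obs 7: x=-8 → posterior Inverse-Gamma(57/10, 11467/160)
obs 8: x=1/4 → posterior Inverse-Gamma(31/5, 717/10)
obs 9: x=-1 → posterior Inverse-Gamma(67/10, 361/5)
obs 10: x=-1 → posterior Inverse-Gamma(36/5, 727/10)
obs 11: x=-2 → posterior Inverse-Gamma(77/10, 747/10)

249/29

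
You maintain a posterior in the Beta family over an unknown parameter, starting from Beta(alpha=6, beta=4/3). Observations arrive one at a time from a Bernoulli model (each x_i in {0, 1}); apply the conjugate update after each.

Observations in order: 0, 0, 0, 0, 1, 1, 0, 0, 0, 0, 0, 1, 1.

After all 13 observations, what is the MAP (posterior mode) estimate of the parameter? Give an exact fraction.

27/55

obs 1: x=0 → posterior Beta(6, 7/3)
obs 2: x=0 → posterior Beta(6, 10/3)
obs 3: x=0 → posterior Beta(6, 13/3)
obs 4: x=0 → posterior Beta(6, 16/3)
obs 5: x=1 → posterior Beta(7, 16/3)
obs 6: x=1 → posterior Beta(8, 16/3)
obs 7: x=0 → posterior Beta(8, 19/3)
obs 8: x=0 → posterior Beta(8, 22/3)
obs 9: x=0 → posterior Beta(8, 25/3)
obs 10: x=0 → posterior Beta(8, 28/3)
obs 11: x=0 → posterior Beta(8, 31/3)
obs 12: x=1 → posterior Beta(9, 31/3)
obs 13: x=1 → posterior Beta(10, 31/3)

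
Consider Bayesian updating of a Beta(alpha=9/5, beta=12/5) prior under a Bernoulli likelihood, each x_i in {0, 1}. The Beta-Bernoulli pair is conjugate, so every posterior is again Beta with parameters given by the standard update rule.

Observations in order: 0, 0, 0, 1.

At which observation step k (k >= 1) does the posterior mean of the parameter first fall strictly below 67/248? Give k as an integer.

k = 3

obs 1: x=0 → posterior Beta(9/5, 17/5)
obs 2: x=0 → posterior Beta(9/5, 22/5)
obs 3: x=0 → posterior Beta(9/5, 27/5)
obs 4: x=1 → posterior Beta(14/5, 27/5)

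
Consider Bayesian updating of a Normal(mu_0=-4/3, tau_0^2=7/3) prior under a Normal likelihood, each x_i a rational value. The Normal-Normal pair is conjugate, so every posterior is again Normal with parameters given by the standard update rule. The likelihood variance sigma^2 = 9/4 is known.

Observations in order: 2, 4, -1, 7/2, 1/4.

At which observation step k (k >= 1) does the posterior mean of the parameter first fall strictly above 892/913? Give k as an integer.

k = 2

obs 1: x=2 → posterior Normal(4/11, 63/55)
obs 2: x=4 → posterior Normal(132/83, 63/83)
obs 3: x=-1 → posterior Normal(104/111, 21/37)
obs 4: x=7/2 → posterior Normal(202/139, 63/139)
obs 5: x=1/4 → posterior Normal(209/167, 63/167)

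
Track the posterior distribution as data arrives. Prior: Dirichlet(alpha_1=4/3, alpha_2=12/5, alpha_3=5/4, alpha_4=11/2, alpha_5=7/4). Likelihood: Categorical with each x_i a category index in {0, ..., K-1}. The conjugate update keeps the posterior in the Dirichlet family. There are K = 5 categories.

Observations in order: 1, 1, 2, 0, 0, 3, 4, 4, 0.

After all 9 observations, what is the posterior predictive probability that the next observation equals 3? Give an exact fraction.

obs 1: x=1 → posterior Dirichlet(4/3, 17/5, 5/4, 11/2, 7/4)
obs 2: x=1 → posterior Dirichlet(4/3, 22/5, 5/4, 11/2, 7/4)
obs 3: x=2 → posterior Dirichlet(4/3, 22/5, 9/4, 11/2, 7/4)
obs 4: x=0 → posterior Dirichlet(7/3, 22/5, 9/4, 11/2, 7/4)
obs 5: x=0 → posterior Dirichlet(10/3, 22/5, 9/4, 11/2, 7/4)
obs 6: x=3 → posterior Dirichlet(10/3, 22/5, 9/4, 13/2, 7/4)
obs 7: x=4 → posterior Dirichlet(10/3, 22/5, 9/4, 13/2, 11/4)
obs 8: x=4 → posterior Dirichlet(10/3, 22/5, 9/4, 13/2, 15/4)
obs 9: x=0 → posterior Dirichlet(13/3, 22/5, 9/4, 13/2, 15/4)

15/49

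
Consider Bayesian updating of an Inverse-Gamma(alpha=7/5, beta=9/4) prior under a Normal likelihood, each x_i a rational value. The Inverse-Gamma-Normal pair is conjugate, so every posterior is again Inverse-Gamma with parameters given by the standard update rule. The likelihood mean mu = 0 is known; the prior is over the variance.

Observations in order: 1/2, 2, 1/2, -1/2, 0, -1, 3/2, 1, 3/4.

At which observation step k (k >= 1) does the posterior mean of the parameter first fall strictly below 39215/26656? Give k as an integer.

k = 9

obs 1: x=1/2 → posterior Inverse-Gamma(19/10, 19/8)
obs 2: x=2 → posterior Inverse-Gamma(12/5, 35/8)
obs 3: x=1/2 → posterior Inverse-Gamma(29/10, 9/2)
obs 4: x=-1/2 → posterior Inverse-Gamma(17/5, 37/8)
obs 5: x=0 → posterior Inverse-Gamma(39/10, 37/8)
obs 6: x=-1 → posterior Inverse-Gamma(22/5, 41/8)
obs 7: x=3/2 → posterior Inverse-Gamma(49/10, 25/4)
obs 8: x=1 → posterior Inverse-Gamma(27/5, 27/4)
obs 9: x=3/4 → posterior Inverse-Gamma(59/10, 225/32)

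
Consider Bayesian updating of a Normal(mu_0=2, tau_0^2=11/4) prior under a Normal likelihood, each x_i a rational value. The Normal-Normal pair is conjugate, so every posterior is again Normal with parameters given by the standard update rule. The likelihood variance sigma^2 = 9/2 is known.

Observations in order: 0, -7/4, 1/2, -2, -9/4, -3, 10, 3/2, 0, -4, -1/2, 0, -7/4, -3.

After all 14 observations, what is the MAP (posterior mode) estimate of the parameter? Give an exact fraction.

obs 1: x=0 → posterior Normal(36/29, 99/58)
obs 2: x=-7/4 → posterior Normal(67/160, 99/80)
obs 3: x=1/2 → posterior Normal(89/204, 33/34)
obs 4: x=-2 → posterior Normal(1/248, 99/124)
obs 5: x=-9/4 → posterior Normal(-49/146, 99/146)
obs 6: x=-3 → posterior Normal(-115/168, 33/56)
obs 7: x=10 → posterior Normal(21/38, 99/190)
obs 8: x=3/2 → posterior Normal(69/106, 99/212)
obs 9: x=0 → posterior Normal(23/39, 11/26)
obs 10: x=-4 → posterior Normal(25/128, 99/256)
obs 11: x=-1/2 → posterior Normal(39/278, 99/278)
obs 12: x=0 → posterior Normal(13/100, 33/100)
obs 13: x=-7/4 → posterior Normal(1/644, 99/322)
obs 14: x=-3 → posterior Normal(-131/688, 99/344)

-131/688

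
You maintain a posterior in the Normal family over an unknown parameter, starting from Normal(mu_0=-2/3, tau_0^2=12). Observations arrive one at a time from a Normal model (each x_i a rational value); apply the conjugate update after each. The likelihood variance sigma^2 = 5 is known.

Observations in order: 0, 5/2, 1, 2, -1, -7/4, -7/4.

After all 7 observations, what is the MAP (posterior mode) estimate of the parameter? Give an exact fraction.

26/267

obs 1: x=0 → posterior Normal(-10/51, 60/17)
obs 2: x=5/2 → posterior Normal(80/87, 60/29)
obs 3: x=1 → posterior Normal(116/123, 60/41)
obs 4: x=2 → posterior Normal(188/159, 60/53)
obs 5: x=-1 → posterior Normal(152/195, 12/13)
obs 6: x=-7/4 → posterior Normal(89/231, 60/77)
obs 7: x=-7/4 → posterior Normal(26/267, 60/89)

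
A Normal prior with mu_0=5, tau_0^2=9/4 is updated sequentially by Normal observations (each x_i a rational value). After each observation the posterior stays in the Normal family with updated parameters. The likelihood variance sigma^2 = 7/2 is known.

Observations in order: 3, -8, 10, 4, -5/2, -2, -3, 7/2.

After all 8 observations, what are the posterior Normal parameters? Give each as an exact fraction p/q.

mu_0=115/86, tau_0^2=63/172

obs 1: x=3 → posterior Normal(97/23, 63/46)
obs 2: x=-8 → posterior Normal(25/32, 63/64)
obs 3: x=10 → posterior Normal(115/41, 63/82)
obs 4: x=4 → posterior Normal(151/50, 63/100)
obs 5: x=-5/2 → posterior Normal(257/118, 63/118)
obs 6: x=-2 → posterior Normal(13/8, 63/136)
obs 7: x=-3 → posterior Normal(167/154, 9/22)
obs 8: x=7/2 → posterior Normal(115/86, 63/172)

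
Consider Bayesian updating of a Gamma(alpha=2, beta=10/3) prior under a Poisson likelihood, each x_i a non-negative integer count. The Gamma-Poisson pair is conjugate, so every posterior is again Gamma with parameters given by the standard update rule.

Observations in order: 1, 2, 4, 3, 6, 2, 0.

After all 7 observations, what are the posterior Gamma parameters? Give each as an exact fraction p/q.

obs 1: x=1 → posterior Gamma(3, 13/3)
obs 2: x=2 → posterior Gamma(5, 16/3)
obs 3: x=4 → posterior Gamma(9, 19/3)
obs 4: x=3 → posterior Gamma(12, 22/3)
obs 5: x=6 → posterior Gamma(18, 25/3)
obs 6: x=2 → posterior Gamma(20, 28/3)
obs 7: x=0 → posterior Gamma(20, 31/3)

alpha=20, beta=31/3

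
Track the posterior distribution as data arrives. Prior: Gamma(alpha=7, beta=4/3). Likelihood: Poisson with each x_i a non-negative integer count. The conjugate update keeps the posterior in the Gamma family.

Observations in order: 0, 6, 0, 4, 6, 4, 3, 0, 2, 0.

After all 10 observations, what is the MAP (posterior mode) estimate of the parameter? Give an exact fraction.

obs 1: x=0 → posterior Gamma(7, 7/3)
obs 2: x=6 → posterior Gamma(13, 10/3)
obs 3: x=0 → posterior Gamma(13, 13/3)
obs 4: x=4 → posterior Gamma(17, 16/3)
obs 5: x=6 → posterior Gamma(23, 19/3)
obs 6: x=4 → posterior Gamma(27, 22/3)
obs 7: x=3 → posterior Gamma(30, 25/3)
obs 8: x=0 → posterior Gamma(30, 28/3)
obs 9: x=2 → posterior Gamma(32, 31/3)
obs 10: x=0 → posterior Gamma(32, 34/3)

93/34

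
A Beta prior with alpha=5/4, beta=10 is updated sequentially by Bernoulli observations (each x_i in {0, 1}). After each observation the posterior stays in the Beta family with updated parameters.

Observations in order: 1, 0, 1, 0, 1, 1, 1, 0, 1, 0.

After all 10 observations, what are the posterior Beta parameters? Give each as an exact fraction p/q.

alpha=29/4, beta=14

obs 1: x=1 → posterior Beta(9/4, 10)
obs 2: x=0 → posterior Beta(9/4, 11)
obs 3: x=1 → posterior Beta(13/4, 11)
obs 4: x=0 → posterior Beta(13/4, 12)
obs 5: x=1 → posterior Beta(17/4, 12)
obs 6: x=1 → posterior Beta(21/4, 12)
obs 7: x=1 → posterior Beta(25/4, 12)
obs 8: x=0 → posterior Beta(25/4, 13)
obs 9: x=1 → posterior Beta(29/4, 13)
obs 10: x=0 → posterior Beta(29/4, 14)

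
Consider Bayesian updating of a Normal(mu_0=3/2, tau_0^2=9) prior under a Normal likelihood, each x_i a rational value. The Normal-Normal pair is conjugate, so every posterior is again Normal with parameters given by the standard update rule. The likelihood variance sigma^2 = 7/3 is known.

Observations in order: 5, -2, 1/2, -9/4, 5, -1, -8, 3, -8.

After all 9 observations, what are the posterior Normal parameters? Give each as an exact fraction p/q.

mu_0=-159/200, tau_0^2=63/250

obs 1: x=5 → posterior Normal(291/68, 63/34)
obs 2: x=-2 → posterior Normal(3/2, 63/61)
obs 3: x=1/2 → posterior Normal(105/88, 63/88)
obs 4: x=-9/4 → posterior Normal(177/460, 63/115)
obs 5: x=5 → posterior Normal(717/568, 63/142)
obs 6: x=-1 → posterior Normal(609/676, 63/169)
obs 7: x=-8 → posterior Normal(-255/784, 9/28)
obs 8: x=3 → posterior Normal(69/892, 63/223)
obs 9: x=-8 → posterior Normal(-159/200, 63/250)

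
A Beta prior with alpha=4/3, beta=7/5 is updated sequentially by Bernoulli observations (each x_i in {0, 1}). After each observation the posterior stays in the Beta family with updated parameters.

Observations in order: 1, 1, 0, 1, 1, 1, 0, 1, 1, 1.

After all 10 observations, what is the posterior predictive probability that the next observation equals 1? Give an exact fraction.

140/191

obs 1: x=1 → posterior Beta(7/3, 7/5)
obs 2: x=1 → posterior Beta(10/3, 7/5)
obs 3: x=0 → posterior Beta(10/3, 12/5)
obs 4: x=1 → posterior Beta(13/3, 12/5)
obs 5: x=1 → posterior Beta(16/3, 12/5)
obs 6: x=1 → posterior Beta(19/3, 12/5)
obs 7: x=0 → posterior Beta(19/3, 17/5)
obs 8: x=1 → posterior Beta(22/3, 17/5)
obs 9: x=1 → posterior Beta(25/3, 17/5)
obs 10: x=1 → posterior Beta(28/3, 17/5)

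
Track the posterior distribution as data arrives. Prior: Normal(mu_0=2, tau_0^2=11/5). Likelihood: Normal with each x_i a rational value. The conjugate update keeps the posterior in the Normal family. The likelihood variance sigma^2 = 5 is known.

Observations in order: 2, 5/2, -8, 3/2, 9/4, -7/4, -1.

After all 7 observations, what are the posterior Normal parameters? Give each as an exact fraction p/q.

mu_0=15/68, tau_0^2=55/102

obs 1: x=2 → posterior Normal(2, 55/36)
obs 2: x=5/2 → posterior Normal(199/94, 55/47)
obs 3: x=-8 → posterior Normal(23/116, 55/58)
obs 4: x=3/2 → posterior Normal(28/69, 55/69)
obs 5: x=9/4 → posterior Normal(211/320, 11/16)
obs 6: x=-7/4 → posterior Normal(67/182, 55/91)
obs 7: x=-1 → posterior Normal(15/68, 55/102)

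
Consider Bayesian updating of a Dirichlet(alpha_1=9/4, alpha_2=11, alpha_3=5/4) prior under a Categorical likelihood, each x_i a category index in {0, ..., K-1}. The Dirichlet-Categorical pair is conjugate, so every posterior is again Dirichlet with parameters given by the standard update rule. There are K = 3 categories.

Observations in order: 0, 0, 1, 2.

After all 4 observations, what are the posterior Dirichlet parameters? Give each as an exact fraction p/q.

alpha_1=17/4, alpha_2=12, alpha_3=9/4

obs 1: x=0 → posterior Dirichlet(13/4, 11, 5/4)
obs 2: x=0 → posterior Dirichlet(17/4, 11, 5/4)
obs 3: x=1 → posterior Dirichlet(17/4, 12, 5/4)
obs 4: x=2 → posterior Dirichlet(17/4, 12, 9/4)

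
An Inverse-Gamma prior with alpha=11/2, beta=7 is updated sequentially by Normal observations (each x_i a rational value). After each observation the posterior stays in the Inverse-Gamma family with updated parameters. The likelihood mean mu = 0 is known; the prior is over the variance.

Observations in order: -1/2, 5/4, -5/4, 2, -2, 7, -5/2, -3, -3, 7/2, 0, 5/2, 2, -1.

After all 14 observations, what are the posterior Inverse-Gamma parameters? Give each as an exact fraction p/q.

obs 1: x=-1/2 → posterior Inverse-Gamma(6, 57/8)
obs 2: x=5/4 → posterior Inverse-Gamma(13/2, 253/32)
obs 3: x=-5/4 → posterior Inverse-Gamma(7, 139/16)
obs 4: x=2 → posterior Inverse-Gamma(15/2, 171/16)
obs 5: x=-2 → posterior Inverse-Gamma(8, 203/16)
obs 6: x=7 → posterior Inverse-Gamma(17/2, 595/16)
obs 7: x=-5/2 → posterior Inverse-Gamma(9, 645/16)
obs 8: x=-3 → posterior Inverse-Gamma(19/2, 717/16)
obs 9: x=-3 → posterior Inverse-Gamma(10, 789/16)
obs 10: x=7/2 → posterior Inverse-Gamma(21/2, 887/16)
obs 11: x=0 → posterior Inverse-Gamma(11, 887/16)
obs 12: x=5/2 → posterior Inverse-Gamma(23/2, 937/16)
obs 13: x=2 → posterior Inverse-Gamma(12, 969/16)
obs 14: x=-1 → posterior Inverse-Gamma(25/2, 977/16)

alpha=25/2, beta=977/16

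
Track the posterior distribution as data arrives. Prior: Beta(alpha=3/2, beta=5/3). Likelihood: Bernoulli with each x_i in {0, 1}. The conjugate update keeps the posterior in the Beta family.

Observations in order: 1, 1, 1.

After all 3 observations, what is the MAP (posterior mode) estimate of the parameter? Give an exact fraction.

21/25

obs 1: x=1 → posterior Beta(5/2, 5/3)
obs 2: x=1 → posterior Beta(7/2, 5/3)
obs 3: x=1 → posterior Beta(9/2, 5/3)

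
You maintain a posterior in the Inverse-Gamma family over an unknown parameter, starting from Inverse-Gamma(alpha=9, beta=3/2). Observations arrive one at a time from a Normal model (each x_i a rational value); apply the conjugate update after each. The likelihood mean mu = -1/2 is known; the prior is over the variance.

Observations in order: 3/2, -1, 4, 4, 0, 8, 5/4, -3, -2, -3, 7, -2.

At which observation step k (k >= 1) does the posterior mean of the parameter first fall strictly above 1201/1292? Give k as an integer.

k = 3

obs 1: x=3/2 → posterior Inverse-Gamma(19/2, 7/2)
obs 2: x=-1 → posterior Inverse-Gamma(10, 29/8)
obs 3: x=4 → posterior Inverse-Gamma(21/2, 55/4)
obs 4: x=4 → posterior Inverse-Gamma(11, 191/8)
obs 5: x=0 → posterior Inverse-Gamma(23/2, 24)
obs 6: x=8 → posterior Inverse-Gamma(12, 481/8)
obs 7: x=5/4 → posterior Inverse-Gamma(25/2, 1973/32)
obs 8: x=-3 → posterior Inverse-Gamma(13, 2073/32)
obs 9: x=-2 → posterior Inverse-Gamma(27/2, 2109/32)
obs 10: x=-3 → posterior Inverse-Gamma(14, 2209/32)
obs 11: x=7 → posterior Inverse-Gamma(29/2, 3109/32)
obs 12: x=-2 → posterior Inverse-Gamma(15, 3145/32)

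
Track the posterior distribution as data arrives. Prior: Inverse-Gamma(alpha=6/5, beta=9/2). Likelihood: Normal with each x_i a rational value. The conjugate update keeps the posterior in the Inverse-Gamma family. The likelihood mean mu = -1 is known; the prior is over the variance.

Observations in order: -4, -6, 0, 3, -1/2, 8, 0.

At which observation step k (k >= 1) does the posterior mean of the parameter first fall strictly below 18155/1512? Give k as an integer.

k = 5

obs 1: x=-4 → posterior Inverse-Gamma(17/10, 9)
obs 2: x=-6 → posterior Inverse-Gamma(11/5, 43/2)
obs 3: x=0 → posterior Inverse-Gamma(27/10, 22)
obs 4: x=3 → posterior Inverse-Gamma(16/5, 30)
obs 5: x=-1/2 → posterior Inverse-Gamma(37/10, 241/8)
obs 6: x=8 → posterior Inverse-Gamma(21/5, 565/8)
obs 7: x=0 → posterior Inverse-Gamma(47/10, 569/8)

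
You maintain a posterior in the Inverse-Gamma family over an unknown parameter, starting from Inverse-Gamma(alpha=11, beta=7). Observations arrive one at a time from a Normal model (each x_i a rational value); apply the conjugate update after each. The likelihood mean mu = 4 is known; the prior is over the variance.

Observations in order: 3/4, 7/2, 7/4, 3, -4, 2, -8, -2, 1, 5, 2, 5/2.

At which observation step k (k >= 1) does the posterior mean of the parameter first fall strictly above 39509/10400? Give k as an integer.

k = 6

obs 1: x=3/4 → posterior Inverse-Gamma(23/2, 393/32)
obs 2: x=7/2 → posterior Inverse-Gamma(12, 397/32)
obs 3: x=7/4 → posterior Inverse-Gamma(25/2, 239/16)
obs 4: x=3 → posterior Inverse-Gamma(13, 247/16)
obs 5: x=-4 → posterior Inverse-Gamma(27/2, 759/16)
obs 6: x=2 → posterior Inverse-Gamma(14, 791/16)
obs 7: x=-8 → posterior Inverse-Gamma(29/2, 1943/16)
obs 8: x=-2 → posterior Inverse-Gamma(15, 2231/16)
obs 9: x=1 → posterior Inverse-Gamma(31/2, 2303/16)
obs 10: x=5 → posterior Inverse-Gamma(16, 2311/16)
obs 11: x=2 → posterior Inverse-Gamma(33/2, 2343/16)
obs 12: x=5/2 → posterior Inverse-Gamma(17, 2361/16)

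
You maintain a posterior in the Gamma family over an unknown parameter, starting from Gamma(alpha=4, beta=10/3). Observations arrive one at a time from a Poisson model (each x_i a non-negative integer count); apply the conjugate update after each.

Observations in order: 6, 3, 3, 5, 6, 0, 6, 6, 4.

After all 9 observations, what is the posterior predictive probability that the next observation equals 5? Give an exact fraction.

obs 1: x=6 → posterior Gamma(10, 13/3)
obs 2: x=3 → posterior Gamma(13, 16/3)
obs 3: x=3 → posterior Gamma(16, 19/3)
obs 4: x=5 → posterior Gamma(21, 22/3)
obs 5: x=6 → posterior Gamma(27, 25/3)
obs 6: x=0 → posterior Gamma(27, 28/3)
obs 7: x=6 → posterior Gamma(33, 31/3)
obs 8: x=6 → posterior Gamma(39, 34/3)
obs 9: x=4 → posterior Gamma(43, 37/3)

10094585664510089900323042369951599795015357135286355682316761398257258058181/79228162514264337593543950336000000000000000000000000000000000000000000000000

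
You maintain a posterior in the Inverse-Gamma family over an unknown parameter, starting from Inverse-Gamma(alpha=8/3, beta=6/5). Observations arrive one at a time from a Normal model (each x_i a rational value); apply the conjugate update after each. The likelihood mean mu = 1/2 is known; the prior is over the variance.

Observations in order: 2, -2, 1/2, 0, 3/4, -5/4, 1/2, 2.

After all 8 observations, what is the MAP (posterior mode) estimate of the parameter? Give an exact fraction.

1983/1840

obs 1: x=2 → posterior Inverse-Gamma(19/6, 93/40)
obs 2: x=-2 → posterior Inverse-Gamma(11/3, 109/20)
obs 3: x=1/2 → posterior Inverse-Gamma(25/6, 109/20)
obs 4: x=0 → posterior Inverse-Gamma(14/3, 223/40)
obs 5: x=3/4 → posterior Inverse-Gamma(31/6, 897/160)
obs 6: x=-5/4 → posterior Inverse-Gamma(17/3, 571/80)
obs 7: x=1/2 → posterior Inverse-Gamma(37/6, 571/80)
obs 8: x=2 → posterior Inverse-Gamma(20/3, 661/80)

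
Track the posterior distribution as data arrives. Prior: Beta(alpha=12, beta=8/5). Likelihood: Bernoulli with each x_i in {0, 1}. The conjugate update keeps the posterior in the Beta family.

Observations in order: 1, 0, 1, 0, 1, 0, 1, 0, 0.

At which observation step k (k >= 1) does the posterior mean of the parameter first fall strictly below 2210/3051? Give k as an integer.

obs 1: x=1 → posterior Beta(13, 8/5)
obs 2: x=0 → posterior Beta(13, 13/5)
obs 3: x=1 → posterior Beta(14, 13/5)
obs 4: x=0 → posterior Beta(14, 18/5)
obs 5: x=1 → posterior Beta(15, 18/5)
obs 6: x=0 → posterior Beta(15, 23/5)
obs 7: x=1 → posterior Beta(16, 23/5)
obs 8: x=0 → posterior Beta(16, 28/5)
obs 9: x=0 → posterior Beta(16, 33/5)

k = 9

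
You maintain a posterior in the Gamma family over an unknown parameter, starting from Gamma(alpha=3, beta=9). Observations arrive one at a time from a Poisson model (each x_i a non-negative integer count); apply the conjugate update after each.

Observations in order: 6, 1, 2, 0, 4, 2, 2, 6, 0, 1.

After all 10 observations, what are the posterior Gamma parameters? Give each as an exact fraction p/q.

obs 1: x=6 → posterior Gamma(9, 10)
obs 2: x=1 → posterior Gamma(10, 11)
obs 3: x=2 → posterior Gamma(12, 12)
obs 4: x=0 → posterior Gamma(12, 13)
obs 5: x=4 → posterior Gamma(16, 14)
obs 6: x=2 → posterior Gamma(18, 15)
obs 7: x=2 → posterior Gamma(20, 16)
obs 8: x=6 → posterior Gamma(26, 17)
obs 9: x=0 → posterior Gamma(26, 18)
obs 10: x=1 → posterior Gamma(27, 19)

alpha=27, beta=19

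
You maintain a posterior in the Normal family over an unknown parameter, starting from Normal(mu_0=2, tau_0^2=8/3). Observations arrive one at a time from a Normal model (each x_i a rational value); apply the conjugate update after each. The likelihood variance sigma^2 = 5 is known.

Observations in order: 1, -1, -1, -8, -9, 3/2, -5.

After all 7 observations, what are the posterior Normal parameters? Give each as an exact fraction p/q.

mu_0=-2, tau_0^2=40/71

obs 1: x=1 → posterior Normal(38/23, 40/23)
obs 2: x=-1 → posterior Normal(30/31, 40/31)
obs 3: x=-1 → posterior Normal(22/39, 40/39)
obs 4: x=-8 → posterior Normal(-42/47, 40/47)
obs 5: x=-9 → posterior Normal(-114/55, 8/11)
obs 6: x=3/2 → posterior Normal(-34/21, 40/63)
obs 7: x=-5 → posterior Normal(-2, 40/71)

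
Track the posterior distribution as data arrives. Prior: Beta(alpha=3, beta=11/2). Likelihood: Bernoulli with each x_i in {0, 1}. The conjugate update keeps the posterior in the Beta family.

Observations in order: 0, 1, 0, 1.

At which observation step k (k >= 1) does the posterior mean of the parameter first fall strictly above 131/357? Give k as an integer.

k = 2

obs 1: x=0 → posterior Beta(3, 13/2)
obs 2: x=1 → posterior Beta(4, 13/2)
obs 3: x=0 → posterior Beta(4, 15/2)
obs 4: x=1 → posterior Beta(5, 15/2)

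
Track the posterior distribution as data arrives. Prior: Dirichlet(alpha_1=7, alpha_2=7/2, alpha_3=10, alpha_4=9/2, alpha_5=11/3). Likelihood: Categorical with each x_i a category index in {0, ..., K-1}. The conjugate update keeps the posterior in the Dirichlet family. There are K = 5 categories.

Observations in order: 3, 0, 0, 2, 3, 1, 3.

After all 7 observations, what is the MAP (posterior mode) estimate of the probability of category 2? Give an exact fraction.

obs 1: x=3 → posterior Dirichlet(7, 7/2, 10, 11/2, 11/3)
obs 2: x=0 → posterior Dirichlet(8, 7/2, 10, 11/2, 11/3)
obs 3: x=0 → posterior Dirichlet(9, 7/2, 10, 11/2, 11/3)
obs 4: x=2 → posterior Dirichlet(9, 7/2, 11, 11/2, 11/3)
obs 5: x=3 → posterior Dirichlet(9, 7/2, 11, 13/2, 11/3)
obs 6: x=1 → posterior Dirichlet(9, 9/2, 11, 13/2, 11/3)
obs 7: x=3 → posterior Dirichlet(9, 9/2, 11, 15/2, 11/3)

15/46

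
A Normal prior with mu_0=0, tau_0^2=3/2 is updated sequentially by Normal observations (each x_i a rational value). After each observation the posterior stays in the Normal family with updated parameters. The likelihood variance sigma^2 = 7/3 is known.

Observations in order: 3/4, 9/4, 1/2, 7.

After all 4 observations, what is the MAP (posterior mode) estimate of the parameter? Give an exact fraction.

189/100

obs 1: x=3/4 → posterior Normal(27/92, 21/23)
obs 2: x=9/4 → posterior Normal(27/32, 21/32)
obs 3: x=1/2 → posterior Normal(63/82, 21/41)
obs 4: x=7 → posterior Normal(189/100, 21/50)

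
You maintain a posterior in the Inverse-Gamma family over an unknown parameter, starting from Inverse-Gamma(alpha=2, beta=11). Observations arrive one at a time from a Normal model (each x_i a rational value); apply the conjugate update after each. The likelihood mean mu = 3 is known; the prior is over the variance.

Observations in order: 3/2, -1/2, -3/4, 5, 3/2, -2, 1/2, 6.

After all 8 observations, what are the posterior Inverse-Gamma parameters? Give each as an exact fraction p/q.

alpha=6, beta=1553/32

obs 1: x=3/2 → posterior Inverse-Gamma(5/2, 97/8)
obs 2: x=-1/2 → posterior Inverse-Gamma(3, 73/4)
obs 3: x=-3/4 → posterior Inverse-Gamma(7/2, 809/32)
obs 4: x=5 → posterior Inverse-Gamma(4, 873/32)
obs 5: x=3/2 → posterior Inverse-Gamma(9/2, 909/32)
obs 6: x=-2 → posterior Inverse-Gamma(5, 1309/32)
obs 7: x=1/2 → posterior Inverse-Gamma(11/2, 1409/32)
obs 8: x=6 → posterior Inverse-Gamma(6, 1553/32)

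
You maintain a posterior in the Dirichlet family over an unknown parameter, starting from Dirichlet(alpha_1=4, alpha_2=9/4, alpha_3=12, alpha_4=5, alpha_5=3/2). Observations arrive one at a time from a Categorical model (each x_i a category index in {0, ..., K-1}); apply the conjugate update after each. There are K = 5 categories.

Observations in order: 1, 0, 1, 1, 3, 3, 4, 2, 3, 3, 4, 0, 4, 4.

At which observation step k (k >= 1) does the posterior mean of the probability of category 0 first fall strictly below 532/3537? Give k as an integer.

obs 1: x=1 → posterior Dirichlet(4, 13/4, 12, 5, 3/2)
obs 2: x=0 → posterior Dirichlet(5, 13/4, 12, 5, 3/2)
obs 3: x=1 → posterior Dirichlet(5, 17/4, 12, 5, 3/2)
obs 4: x=1 → posterior Dirichlet(5, 21/4, 12, 5, 3/2)
obs 5: x=3 → posterior Dirichlet(5, 21/4, 12, 6, 3/2)
obs 6: x=3 → posterior Dirichlet(5, 21/4, 12, 7, 3/2)
obs 7: x=4 → posterior Dirichlet(5, 21/4, 12, 7, 5/2)
obs 8: x=2 → posterior Dirichlet(5, 21/4, 13, 7, 5/2)
obs 9: x=3 → posterior Dirichlet(5, 21/4, 13, 8, 5/2)
obs 10: x=3 → posterior Dirichlet(5, 21/4, 13, 9, 5/2)
obs 11: x=4 → posterior Dirichlet(5, 21/4, 13, 9, 7/2)
obs 12: x=0 → posterior Dirichlet(6, 21/4, 13, 9, 7/2)
obs 13: x=4 → posterior Dirichlet(6, 21/4, 13, 9, 9/2)
obs 14: x=4 → posterior Dirichlet(6, 21/4, 13, 9, 11/2)

k = 9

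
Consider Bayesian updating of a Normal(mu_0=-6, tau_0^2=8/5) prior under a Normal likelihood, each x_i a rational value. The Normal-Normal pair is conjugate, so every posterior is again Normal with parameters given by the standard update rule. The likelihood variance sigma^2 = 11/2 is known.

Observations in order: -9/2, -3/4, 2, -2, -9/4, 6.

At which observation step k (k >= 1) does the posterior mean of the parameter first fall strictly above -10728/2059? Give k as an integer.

k = 2

obs 1: x=-9/2 → posterior Normal(-402/71, 88/71)
obs 2: x=-3/4 → posterior Normal(-138/29, 88/87)
obs 3: x=2 → posterior Normal(-382/103, 88/103)
obs 4: x=-2 → posterior Normal(-414/119, 88/119)
obs 5: x=-9/4 → posterior Normal(-10/3, 88/135)
obs 6: x=6 → posterior Normal(-354/151, 88/151)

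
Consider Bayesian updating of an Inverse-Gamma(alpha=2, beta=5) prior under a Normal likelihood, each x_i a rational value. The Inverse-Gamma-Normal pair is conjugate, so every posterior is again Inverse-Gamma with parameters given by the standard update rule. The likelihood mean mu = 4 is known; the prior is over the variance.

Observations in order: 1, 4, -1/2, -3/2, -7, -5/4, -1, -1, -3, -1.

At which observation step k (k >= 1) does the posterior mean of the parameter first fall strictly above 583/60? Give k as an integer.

k = 4

obs 1: x=1 → posterior Inverse-Gamma(5/2, 19/2)
obs 2: x=4 → posterior Inverse-Gamma(3, 19/2)
obs 3: x=-1/2 → posterior Inverse-Gamma(7/2, 157/8)
obs 4: x=-3/2 → posterior Inverse-Gamma(4, 139/4)
obs 5: x=-7 → posterior Inverse-Gamma(9/2, 381/4)
obs 6: x=-5/4 → posterior Inverse-Gamma(5, 3489/32)
obs 7: x=-1 → posterior Inverse-Gamma(11/2, 3889/32)
obs 8: x=-1 → posterior Inverse-Gamma(6, 4289/32)
obs 9: x=-3 → posterior Inverse-Gamma(13/2, 5073/32)
obs 10: x=-1 → posterior Inverse-Gamma(7, 5473/32)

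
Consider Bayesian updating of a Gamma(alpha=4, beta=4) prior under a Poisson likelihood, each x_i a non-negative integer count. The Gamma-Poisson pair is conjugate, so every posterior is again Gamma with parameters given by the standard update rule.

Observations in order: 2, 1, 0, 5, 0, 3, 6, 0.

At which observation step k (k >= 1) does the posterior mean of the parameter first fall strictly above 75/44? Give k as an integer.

k = 7

obs 1: x=2 → posterior Gamma(6, 5)
obs 2: x=1 → posterior Gamma(7, 6)
obs 3: x=0 → posterior Gamma(7, 7)
obs 4: x=5 → posterior Gamma(12, 8)
obs 5: x=0 → posterior Gamma(12, 9)
obs 6: x=3 → posterior Gamma(15, 10)
obs 7: x=6 → posterior Gamma(21, 11)
obs 8: x=0 → posterior Gamma(21, 12)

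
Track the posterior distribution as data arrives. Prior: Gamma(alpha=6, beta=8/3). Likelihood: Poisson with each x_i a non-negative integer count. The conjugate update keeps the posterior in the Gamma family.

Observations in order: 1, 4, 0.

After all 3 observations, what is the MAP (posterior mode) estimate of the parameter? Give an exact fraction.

30/17

obs 1: x=1 → posterior Gamma(7, 11/3)
obs 2: x=4 → posterior Gamma(11, 14/3)
obs 3: x=0 → posterior Gamma(11, 17/3)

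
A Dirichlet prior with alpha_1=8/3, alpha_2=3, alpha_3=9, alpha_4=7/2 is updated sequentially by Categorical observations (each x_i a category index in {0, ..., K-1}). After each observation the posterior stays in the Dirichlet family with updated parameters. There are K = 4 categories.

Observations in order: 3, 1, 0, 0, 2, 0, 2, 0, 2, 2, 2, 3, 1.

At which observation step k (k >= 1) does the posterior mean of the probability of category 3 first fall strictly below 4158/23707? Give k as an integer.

k = 8

obs 1: x=3 → posterior Dirichlet(8/3, 3, 9, 9/2)
obs 2: x=1 → posterior Dirichlet(8/3, 4, 9, 9/2)
obs 3: x=0 → posterior Dirichlet(11/3, 4, 9, 9/2)
obs 4: x=0 → posterior Dirichlet(14/3, 4, 9, 9/2)
obs 5: x=2 → posterior Dirichlet(14/3, 4, 10, 9/2)
obs 6: x=0 → posterior Dirichlet(17/3, 4, 10, 9/2)
obs 7: x=2 → posterior Dirichlet(17/3, 4, 11, 9/2)
obs 8: x=0 → posterior Dirichlet(20/3, 4, 11, 9/2)
obs 9: x=2 → posterior Dirichlet(20/3, 4, 12, 9/2)
obs 10: x=2 → posterior Dirichlet(20/3, 4, 13, 9/2)
obs 11: x=2 → posterior Dirichlet(20/3, 4, 14, 9/2)
obs 12: x=3 → posterior Dirichlet(20/3, 4, 14, 11/2)
obs 13: x=1 → posterior Dirichlet(20/3, 5, 14, 11/2)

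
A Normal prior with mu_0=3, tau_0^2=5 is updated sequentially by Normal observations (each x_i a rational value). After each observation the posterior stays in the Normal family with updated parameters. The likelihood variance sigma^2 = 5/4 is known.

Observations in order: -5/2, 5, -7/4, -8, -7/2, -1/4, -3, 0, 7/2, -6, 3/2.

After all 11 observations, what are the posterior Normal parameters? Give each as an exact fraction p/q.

mu_0=-19/15, tau_0^2=1/9

obs 1: x=-5/2 → posterior Normal(-7/5, 1)
obs 2: x=5 → posterior Normal(13/9, 5/9)
obs 3: x=-7/4 → posterior Normal(6/13, 5/13)
obs 4: x=-8 → posterior Normal(-26/17, 5/17)
obs 5: x=-7/2 → posterior Normal(-40/21, 5/21)
obs 6: x=-1/4 → posterior Normal(-41/25, 1/5)
obs 7: x=-3 → posterior Normal(-53/29, 5/29)
obs 8: x=0 → posterior Normal(-53/33, 5/33)
obs 9: x=7/2 → posterior Normal(-39/37, 5/37)
obs 10: x=-6 → posterior Normal(-63/41, 5/41)
obs 11: x=3/2 → posterior Normal(-19/15, 1/9)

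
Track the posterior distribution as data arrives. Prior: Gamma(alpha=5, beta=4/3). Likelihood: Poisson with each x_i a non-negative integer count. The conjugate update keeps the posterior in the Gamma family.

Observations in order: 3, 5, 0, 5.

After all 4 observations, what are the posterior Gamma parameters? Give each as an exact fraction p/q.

obs 1: x=3 → posterior Gamma(8, 7/3)
obs 2: x=5 → posterior Gamma(13, 10/3)
obs 3: x=0 → posterior Gamma(13, 13/3)
obs 4: x=5 → posterior Gamma(18, 16/3)

alpha=18, beta=16/3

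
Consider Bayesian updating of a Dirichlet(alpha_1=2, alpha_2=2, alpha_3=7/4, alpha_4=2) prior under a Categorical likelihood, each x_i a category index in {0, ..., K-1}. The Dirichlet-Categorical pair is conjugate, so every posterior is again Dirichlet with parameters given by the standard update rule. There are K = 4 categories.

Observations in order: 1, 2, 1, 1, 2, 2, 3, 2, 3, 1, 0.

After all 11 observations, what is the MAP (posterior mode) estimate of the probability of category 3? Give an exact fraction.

obs 1: x=1 → posterior Dirichlet(2, 3, 7/4, 2)
obs 2: x=2 → posterior Dirichlet(2, 3, 11/4, 2)
obs 3: x=1 → posterior Dirichlet(2, 4, 11/4, 2)
obs 4: x=1 → posterior Dirichlet(2, 5, 11/4, 2)
obs 5: x=2 → posterior Dirichlet(2, 5, 15/4, 2)
obs 6: x=2 → posterior Dirichlet(2, 5, 19/4, 2)
obs 7: x=3 → posterior Dirichlet(2, 5, 19/4, 3)
obs 8: x=2 → posterior Dirichlet(2, 5, 23/4, 3)
obs 9: x=3 → posterior Dirichlet(2, 5, 23/4, 4)
obs 10: x=1 → posterior Dirichlet(2, 6, 23/4, 4)
obs 11: x=0 → posterior Dirichlet(3, 6, 23/4, 4)

12/59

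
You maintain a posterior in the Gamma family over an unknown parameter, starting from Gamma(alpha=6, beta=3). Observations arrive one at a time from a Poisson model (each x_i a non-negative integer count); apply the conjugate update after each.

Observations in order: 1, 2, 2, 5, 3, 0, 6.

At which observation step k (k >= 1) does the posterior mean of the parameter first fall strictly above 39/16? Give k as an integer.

k = 7

obs 1: x=1 → posterior Gamma(7, 4)
obs 2: x=2 → posterior Gamma(9, 5)
obs 3: x=2 → posterior Gamma(11, 6)
obs 4: x=5 → posterior Gamma(16, 7)
obs 5: x=3 → posterior Gamma(19, 8)
obs 6: x=0 → posterior Gamma(19, 9)
obs 7: x=6 → posterior Gamma(25, 10)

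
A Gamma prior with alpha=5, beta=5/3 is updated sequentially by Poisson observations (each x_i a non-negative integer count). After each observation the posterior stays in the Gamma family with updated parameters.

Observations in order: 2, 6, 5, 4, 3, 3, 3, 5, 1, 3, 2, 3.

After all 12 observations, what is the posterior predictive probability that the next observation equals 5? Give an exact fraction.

435656411032315602676565234479806234111497347040574690606855148655573651990040603/3720264627856238497019652192451608229685178611063074843743570325032347357459513344

obs 1: x=2 → posterior Gamma(7, 8/3)
obs 2: x=6 → posterior Gamma(13, 11/3)
obs 3: x=5 → posterior Gamma(18, 14/3)
obs 4: x=4 → posterior Gamma(22, 17/3)
obs 5: x=3 → posterior Gamma(25, 20/3)
obs 6: x=3 → posterior Gamma(28, 23/3)
obs 7: x=3 → posterior Gamma(31, 26/3)
obs 8: x=5 → posterior Gamma(36, 29/3)
obs 9: x=1 → posterior Gamma(37, 32/3)
obs 10: x=3 → posterior Gamma(40, 35/3)
obs 11: x=2 → posterior Gamma(42, 38/3)
obs 12: x=3 → posterior Gamma(45, 41/3)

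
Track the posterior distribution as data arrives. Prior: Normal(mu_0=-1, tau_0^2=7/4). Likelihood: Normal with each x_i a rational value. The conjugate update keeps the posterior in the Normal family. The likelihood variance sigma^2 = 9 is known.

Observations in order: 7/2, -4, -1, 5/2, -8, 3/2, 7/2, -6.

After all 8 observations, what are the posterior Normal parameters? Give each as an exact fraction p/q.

obs 1: x=7/2 → posterior Normal(-23/86, 63/43)
obs 2: x=-4 → posterior Normal(-79/100, 63/50)
obs 3: x=-1 → posterior Normal(-31/38, 21/19)
obs 4: x=5/2 → posterior Normal(-29/64, 63/64)
obs 5: x=-8 → posterior Normal(-85/71, 63/71)
obs 6: x=3/2 → posterior Normal(-149/156, 21/26)
obs 7: x=7/2 → posterior Normal(-10/17, 63/85)
obs 8: x=-6 → posterior Normal(-1, 63/92)

mu_0=-1, tau_0^2=63/92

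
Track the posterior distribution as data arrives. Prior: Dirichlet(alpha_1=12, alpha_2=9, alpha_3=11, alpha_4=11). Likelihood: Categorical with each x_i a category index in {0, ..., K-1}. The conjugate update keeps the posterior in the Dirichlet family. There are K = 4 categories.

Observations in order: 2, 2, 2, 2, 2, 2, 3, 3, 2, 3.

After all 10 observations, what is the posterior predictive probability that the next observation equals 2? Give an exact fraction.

obs 1: x=2 → posterior Dirichlet(12, 9, 12, 11)
obs 2: x=2 → posterior Dirichlet(12, 9, 13, 11)
obs 3: x=2 → posterior Dirichlet(12, 9, 14, 11)
obs 4: x=2 → posterior Dirichlet(12, 9, 15, 11)
obs 5: x=2 → posterior Dirichlet(12, 9, 16, 11)
obs 6: x=2 → posterior Dirichlet(12, 9, 17, 11)
obs 7: x=3 → posterior Dirichlet(12, 9, 17, 12)
obs 8: x=3 → posterior Dirichlet(12, 9, 17, 13)
obs 9: x=2 → posterior Dirichlet(12, 9, 18, 13)
obs 10: x=3 → posterior Dirichlet(12, 9, 18, 14)

18/53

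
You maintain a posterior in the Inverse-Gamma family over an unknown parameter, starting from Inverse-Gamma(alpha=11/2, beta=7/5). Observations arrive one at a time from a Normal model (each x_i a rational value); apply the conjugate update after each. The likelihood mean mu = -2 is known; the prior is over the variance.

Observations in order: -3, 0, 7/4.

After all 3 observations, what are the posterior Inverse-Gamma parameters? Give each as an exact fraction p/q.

alpha=7, beta=1749/160

obs 1: x=-3 → posterior Inverse-Gamma(6, 19/10)
obs 2: x=0 → posterior Inverse-Gamma(13/2, 39/10)
obs 3: x=7/4 → posterior Inverse-Gamma(7, 1749/160)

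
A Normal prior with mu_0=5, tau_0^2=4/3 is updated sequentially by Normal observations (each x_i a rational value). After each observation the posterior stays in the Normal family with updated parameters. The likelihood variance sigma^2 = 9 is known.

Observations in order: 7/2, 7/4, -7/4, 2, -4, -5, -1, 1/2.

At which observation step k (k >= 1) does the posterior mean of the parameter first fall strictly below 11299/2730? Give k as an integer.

k = 3

obs 1: x=7/2 → posterior Normal(149/31, 36/31)
obs 2: x=7/4 → posterior Normal(156/35, 36/35)
obs 3: x=-7/4 → posterior Normal(149/39, 12/13)
obs 4: x=2 → posterior Normal(157/43, 36/43)
obs 5: x=-4 → posterior Normal(3, 36/47)
obs 6: x=-5 → posterior Normal(121/51, 12/17)
obs 7: x=-1 → posterior Normal(117/55, 36/55)
obs 8: x=1/2 → posterior Normal(119/59, 36/59)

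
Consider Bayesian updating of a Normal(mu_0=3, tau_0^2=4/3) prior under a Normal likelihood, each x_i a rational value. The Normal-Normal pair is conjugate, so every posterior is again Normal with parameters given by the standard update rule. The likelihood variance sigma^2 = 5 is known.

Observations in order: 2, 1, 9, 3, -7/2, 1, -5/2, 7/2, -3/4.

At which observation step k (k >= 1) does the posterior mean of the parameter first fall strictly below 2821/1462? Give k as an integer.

obs 1: x=2 → posterior Normal(53/19, 20/19)
obs 2: x=1 → posterior Normal(57/23, 20/23)
obs 3: x=9 → posterior Normal(31/9, 20/27)
obs 4: x=3 → posterior Normal(105/31, 20/31)
obs 5: x=-7/2 → posterior Normal(13/5, 4/7)
obs 6: x=1 → posterior Normal(95/39, 20/39)
obs 7: x=-5/2 → posterior Normal(85/43, 20/43)
obs 8: x=7/2 → posterior Normal(99/47, 20/47)
obs 9: x=-3/4 → posterior Normal(32/17, 20/51)

k = 9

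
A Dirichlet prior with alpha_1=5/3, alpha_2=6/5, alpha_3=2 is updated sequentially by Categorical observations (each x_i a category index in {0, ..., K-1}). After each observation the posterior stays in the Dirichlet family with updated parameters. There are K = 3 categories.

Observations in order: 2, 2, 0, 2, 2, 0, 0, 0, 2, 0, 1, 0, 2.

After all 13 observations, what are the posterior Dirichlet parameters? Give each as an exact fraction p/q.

obs 1: x=2 → posterior Dirichlet(5/3, 6/5, 3)
obs 2: x=2 → posterior Dirichlet(5/3, 6/5, 4)
obs 3: x=0 → posterior Dirichlet(8/3, 6/5, 4)
obs 4: x=2 → posterior Dirichlet(8/3, 6/5, 5)
obs 5: x=2 → posterior Dirichlet(8/3, 6/5, 6)
obs 6: x=0 → posterior Dirichlet(11/3, 6/5, 6)
obs 7: x=0 → posterior Dirichlet(14/3, 6/5, 6)
obs 8: x=0 → posterior Dirichlet(17/3, 6/5, 6)
obs 9: x=2 → posterior Dirichlet(17/3, 6/5, 7)
obs 10: x=0 → posterior Dirichlet(20/3, 6/5, 7)
obs 11: x=1 → posterior Dirichlet(20/3, 11/5, 7)
obs 12: x=0 → posterior Dirichlet(23/3, 11/5, 7)
obs 13: x=2 → posterior Dirichlet(23/3, 11/5, 8)

alpha_1=23/3, alpha_2=11/5, alpha_3=8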